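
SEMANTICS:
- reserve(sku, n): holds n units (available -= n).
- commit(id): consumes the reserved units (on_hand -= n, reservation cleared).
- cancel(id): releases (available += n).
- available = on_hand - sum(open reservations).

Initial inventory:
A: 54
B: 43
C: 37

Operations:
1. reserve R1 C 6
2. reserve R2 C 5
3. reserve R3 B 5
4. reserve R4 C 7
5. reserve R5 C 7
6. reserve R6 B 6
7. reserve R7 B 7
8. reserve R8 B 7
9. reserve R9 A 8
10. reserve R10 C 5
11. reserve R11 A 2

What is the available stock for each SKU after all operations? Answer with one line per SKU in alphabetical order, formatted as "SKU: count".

Step 1: reserve R1 C 6 -> on_hand[A=54 B=43 C=37] avail[A=54 B=43 C=31] open={R1}
Step 2: reserve R2 C 5 -> on_hand[A=54 B=43 C=37] avail[A=54 B=43 C=26] open={R1,R2}
Step 3: reserve R3 B 5 -> on_hand[A=54 B=43 C=37] avail[A=54 B=38 C=26] open={R1,R2,R3}
Step 4: reserve R4 C 7 -> on_hand[A=54 B=43 C=37] avail[A=54 B=38 C=19] open={R1,R2,R3,R4}
Step 5: reserve R5 C 7 -> on_hand[A=54 B=43 C=37] avail[A=54 B=38 C=12] open={R1,R2,R3,R4,R5}
Step 6: reserve R6 B 6 -> on_hand[A=54 B=43 C=37] avail[A=54 B=32 C=12] open={R1,R2,R3,R4,R5,R6}
Step 7: reserve R7 B 7 -> on_hand[A=54 B=43 C=37] avail[A=54 B=25 C=12] open={R1,R2,R3,R4,R5,R6,R7}
Step 8: reserve R8 B 7 -> on_hand[A=54 B=43 C=37] avail[A=54 B=18 C=12] open={R1,R2,R3,R4,R5,R6,R7,R8}
Step 9: reserve R9 A 8 -> on_hand[A=54 B=43 C=37] avail[A=46 B=18 C=12] open={R1,R2,R3,R4,R5,R6,R7,R8,R9}
Step 10: reserve R10 C 5 -> on_hand[A=54 B=43 C=37] avail[A=46 B=18 C=7] open={R1,R10,R2,R3,R4,R5,R6,R7,R8,R9}
Step 11: reserve R11 A 2 -> on_hand[A=54 B=43 C=37] avail[A=44 B=18 C=7] open={R1,R10,R11,R2,R3,R4,R5,R6,R7,R8,R9}

Answer: A: 44
B: 18
C: 7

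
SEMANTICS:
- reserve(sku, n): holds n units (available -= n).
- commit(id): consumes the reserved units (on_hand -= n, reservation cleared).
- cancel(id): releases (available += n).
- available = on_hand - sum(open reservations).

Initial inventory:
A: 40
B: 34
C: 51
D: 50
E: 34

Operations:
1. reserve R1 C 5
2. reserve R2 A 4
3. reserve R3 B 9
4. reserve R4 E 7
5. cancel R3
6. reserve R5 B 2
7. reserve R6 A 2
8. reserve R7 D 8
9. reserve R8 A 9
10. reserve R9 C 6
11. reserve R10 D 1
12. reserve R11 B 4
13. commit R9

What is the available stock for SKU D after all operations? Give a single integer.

Answer: 41

Derivation:
Step 1: reserve R1 C 5 -> on_hand[A=40 B=34 C=51 D=50 E=34] avail[A=40 B=34 C=46 D=50 E=34] open={R1}
Step 2: reserve R2 A 4 -> on_hand[A=40 B=34 C=51 D=50 E=34] avail[A=36 B=34 C=46 D=50 E=34] open={R1,R2}
Step 3: reserve R3 B 9 -> on_hand[A=40 B=34 C=51 D=50 E=34] avail[A=36 B=25 C=46 D=50 E=34] open={R1,R2,R3}
Step 4: reserve R4 E 7 -> on_hand[A=40 B=34 C=51 D=50 E=34] avail[A=36 B=25 C=46 D=50 E=27] open={R1,R2,R3,R4}
Step 5: cancel R3 -> on_hand[A=40 B=34 C=51 D=50 E=34] avail[A=36 B=34 C=46 D=50 E=27] open={R1,R2,R4}
Step 6: reserve R5 B 2 -> on_hand[A=40 B=34 C=51 D=50 E=34] avail[A=36 B=32 C=46 D=50 E=27] open={R1,R2,R4,R5}
Step 7: reserve R6 A 2 -> on_hand[A=40 B=34 C=51 D=50 E=34] avail[A=34 B=32 C=46 D=50 E=27] open={R1,R2,R4,R5,R6}
Step 8: reserve R7 D 8 -> on_hand[A=40 B=34 C=51 D=50 E=34] avail[A=34 B=32 C=46 D=42 E=27] open={R1,R2,R4,R5,R6,R7}
Step 9: reserve R8 A 9 -> on_hand[A=40 B=34 C=51 D=50 E=34] avail[A=25 B=32 C=46 D=42 E=27] open={R1,R2,R4,R5,R6,R7,R8}
Step 10: reserve R9 C 6 -> on_hand[A=40 B=34 C=51 D=50 E=34] avail[A=25 B=32 C=40 D=42 E=27] open={R1,R2,R4,R5,R6,R7,R8,R9}
Step 11: reserve R10 D 1 -> on_hand[A=40 B=34 C=51 D=50 E=34] avail[A=25 B=32 C=40 D=41 E=27] open={R1,R10,R2,R4,R5,R6,R7,R8,R9}
Step 12: reserve R11 B 4 -> on_hand[A=40 B=34 C=51 D=50 E=34] avail[A=25 B=28 C=40 D=41 E=27] open={R1,R10,R11,R2,R4,R5,R6,R7,R8,R9}
Step 13: commit R9 -> on_hand[A=40 B=34 C=45 D=50 E=34] avail[A=25 B=28 C=40 D=41 E=27] open={R1,R10,R11,R2,R4,R5,R6,R7,R8}
Final available[D] = 41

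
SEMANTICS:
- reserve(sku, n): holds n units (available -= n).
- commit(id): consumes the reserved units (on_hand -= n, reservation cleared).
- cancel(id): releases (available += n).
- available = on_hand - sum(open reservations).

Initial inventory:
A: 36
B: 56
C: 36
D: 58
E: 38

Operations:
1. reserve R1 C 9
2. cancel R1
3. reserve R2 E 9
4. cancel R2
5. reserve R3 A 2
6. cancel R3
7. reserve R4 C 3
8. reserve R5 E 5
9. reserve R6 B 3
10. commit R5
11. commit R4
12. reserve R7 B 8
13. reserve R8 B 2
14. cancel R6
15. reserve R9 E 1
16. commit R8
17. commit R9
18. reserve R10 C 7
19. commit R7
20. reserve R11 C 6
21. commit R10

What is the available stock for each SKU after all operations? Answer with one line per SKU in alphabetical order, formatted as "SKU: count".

Step 1: reserve R1 C 9 -> on_hand[A=36 B=56 C=36 D=58 E=38] avail[A=36 B=56 C=27 D=58 E=38] open={R1}
Step 2: cancel R1 -> on_hand[A=36 B=56 C=36 D=58 E=38] avail[A=36 B=56 C=36 D=58 E=38] open={}
Step 3: reserve R2 E 9 -> on_hand[A=36 B=56 C=36 D=58 E=38] avail[A=36 B=56 C=36 D=58 E=29] open={R2}
Step 4: cancel R2 -> on_hand[A=36 B=56 C=36 D=58 E=38] avail[A=36 B=56 C=36 D=58 E=38] open={}
Step 5: reserve R3 A 2 -> on_hand[A=36 B=56 C=36 D=58 E=38] avail[A=34 B=56 C=36 D=58 E=38] open={R3}
Step 6: cancel R3 -> on_hand[A=36 B=56 C=36 D=58 E=38] avail[A=36 B=56 C=36 D=58 E=38] open={}
Step 7: reserve R4 C 3 -> on_hand[A=36 B=56 C=36 D=58 E=38] avail[A=36 B=56 C=33 D=58 E=38] open={R4}
Step 8: reserve R5 E 5 -> on_hand[A=36 B=56 C=36 D=58 E=38] avail[A=36 B=56 C=33 D=58 E=33] open={R4,R5}
Step 9: reserve R6 B 3 -> on_hand[A=36 B=56 C=36 D=58 E=38] avail[A=36 B=53 C=33 D=58 E=33] open={R4,R5,R6}
Step 10: commit R5 -> on_hand[A=36 B=56 C=36 D=58 E=33] avail[A=36 B=53 C=33 D=58 E=33] open={R4,R6}
Step 11: commit R4 -> on_hand[A=36 B=56 C=33 D=58 E=33] avail[A=36 B=53 C=33 D=58 E=33] open={R6}
Step 12: reserve R7 B 8 -> on_hand[A=36 B=56 C=33 D=58 E=33] avail[A=36 B=45 C=33 D=58 E=33] open={R6,R7}
Step 13: reserve R8 B 2 -> on_hand[A=36 B=56 C=33 D=58 E=33] avail[A=36 B=43 C=33 D=58 E=33] open={R6,R7,R8}
Step 14: cancel R6 -> on_hand[A=36 B=56 C=33 D=58 E=33] avail[A=36 B=46 C=33 D=58 E=33] open={R7,R8}
Step 15: reserve R9 E 1 -> on_hand[A=36 B=56 C=33 D=58 E=33] avail[A=36 B=46 C=33 D=58 E=32] open={R7,R8,R9}
Step 16: commit R8 -> on_hand[A=36 B=54 C=33 D=58 E=33] avail[A=36 B=46 C=33 D=58 E=32] open={R7,R9}
Step 17: commit R9 -> on_hand[A=36 B=54 C=33 D=58 E=32] avail[A=36 B=46 C=33 D=58 E=32] open={R7}
Step 18: reserve R10 C 7 -> on_hand[A=36 B=54 C=33 D=58 E=32] avail[A=36 B=46 C=26 D=58 E=32] open={R10,R7}
Step 19: commit R7 -> on_hand[A=36 B=46 C=33 D=58 E=32] avail[A=36 B=46 C=26 D=58 E=32] open={R10}
Step 20: reserve R11 C 6 -> on_hand[A=36 B=46 C=33 D=58 E=32] avail[A=36 B=46 C=20 D=58 E=32] open={R10,R11}
Step 21: commit R10 -> on_hand[A=36 B=46 C=26 D=58 E=32] avail[A=36 B=46 C=20 D=58 E=32] open={R11}

Answer: A: 36
B: 46
C: 20
D: 58
E: 32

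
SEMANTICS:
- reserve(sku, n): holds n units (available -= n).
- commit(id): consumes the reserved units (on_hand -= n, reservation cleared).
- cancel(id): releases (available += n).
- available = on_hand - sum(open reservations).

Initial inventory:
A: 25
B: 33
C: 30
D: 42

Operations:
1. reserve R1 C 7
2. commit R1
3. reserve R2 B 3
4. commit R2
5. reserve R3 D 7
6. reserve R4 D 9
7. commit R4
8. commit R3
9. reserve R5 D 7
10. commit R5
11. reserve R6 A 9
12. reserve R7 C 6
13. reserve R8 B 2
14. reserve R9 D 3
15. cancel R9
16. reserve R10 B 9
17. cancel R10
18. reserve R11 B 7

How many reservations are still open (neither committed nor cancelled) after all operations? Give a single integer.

Step 1: reserve R1 C 7 -> on_hand[A=25 B=33 C=30 D=42] avail[A=25 B=33 C=23 D=42] open={R1}
Step 2: commit R1 -> on_hand[A=25 B=33 C=23 D=42] avail[A=25 B=33 C=23 D=42] open={}
Step 3: reserve R2 B 3 -> on_hand[A=25 B=33 C=23 D=42] avail[A=25 B=30 C=23 D=42] open={R2}
Step 4: commit R2 -> on_hand[A=25 B=30 C=23 D=42] avail[A=25 B=30 C=23 D=42] open={}
Step 5: reserve R3 D 7 -> on_hand[A=25 B=30 C=23 D=42] avail[A=25 B=30 C=23 D=35] open={R3}
Step 6: reserve R4 D 9 -> on_hand[A=25 B=30 C=23 D=42] avail[A=25 B=30 C=23 D=26] open={R3,R4}
Step 7: commit R4 -> on_hand[A=25 B=30 C=23 D=33] avail[A=25 B=30 C=23 D=26] open={R3}
Step 8: commit R3 -> on_hand[A=25 B=30 C=23 D=26] avail[A=25 B=30 C=23 D=26] open={}
Step 9: reserve R5 D 7 -> on_hand[A=25 B=30 C=23 D=26] avail[A=25 B=30 C=23 D=19] open={R5}
Step 10: commit R5 -> on_hand[A=25 B=30 C=23 D=19] avail[A=25 B=30 C=23 D=19] open={}
Step 11: reserve R6 A 9 -> on_hand[A=25 B=30 C=23 D=19] avail[A=16 B=30 C=23 D=19] open={R6}
Step 12: reserve R7 C 6 -> on_hand[A=25 B=30 C=23 D=19] avail[A=16 B=30 C=17 D=19] open={R6,R7}
Step 13: reserve R8 B 2 -> on_hand[A=25 B=30 C=23 D=19] avail[A=16 B=28 C=17 D=19] open={R6,R7,R8}
Step 14: reserve R9 D 3 -> on_hand[A=25 B=30 C=23 D=19] avail[A=16 B=28 C=17 D=16] open={R6,R7,R8,R9}
Step 15: cancel R9 -> on_hand[A=25 B=30 C=23 D=19] avail[A=16 B=28 C=17 D=19] open={R6,R7,R8}
Step 16: reserve R10 B 9 -> on_hand[A=25 B=30 C=23 D=19] avail[A=16 B=19 C=17 D=19] open={R10,R6,R7,R8}
Step 17: cancel R10 -> on_hand[A=25 B=30 C=23 D=19] avail[A=16 B=28 C=17 D=19] open={R6,R7,R8}
Step 18: reserve R11 B 7 -> on_hand[A=25 B=30 C=23 D=19] avail[A=16 B=21 C=17 D=19] open={R11,R6,R7,R8}
Open reservations: ['R11', 'R6', 'R7', 'R8'] -> 4

Answer: 4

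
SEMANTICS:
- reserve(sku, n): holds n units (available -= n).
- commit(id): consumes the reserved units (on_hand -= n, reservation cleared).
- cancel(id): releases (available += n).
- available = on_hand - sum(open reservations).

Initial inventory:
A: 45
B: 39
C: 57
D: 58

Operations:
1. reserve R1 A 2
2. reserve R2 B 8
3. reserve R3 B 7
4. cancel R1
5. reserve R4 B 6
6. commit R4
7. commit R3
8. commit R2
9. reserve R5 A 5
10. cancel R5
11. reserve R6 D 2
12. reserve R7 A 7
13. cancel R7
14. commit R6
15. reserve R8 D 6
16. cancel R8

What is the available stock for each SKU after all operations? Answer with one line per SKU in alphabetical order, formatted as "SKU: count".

Answer: A: 45
B: 18
C: 57
D: 56

Derivation:
Step 1: reserve R1 A 2 -> on_hand[A=45 B=39 C=57 D=58] avail[A=43 B=39 C=57 D=58] open={R1}
Step 2: reserve R2 B 8 -> on_hand[A=45 B=39 C=57 D=58] avail[A=43 B=31 C=57 D=58] open={R1,R2}
Step 3: reserve R3 B 7 -> on_hand[A=45 B=39 C=57 D=58] avail[A=43 B=24 C=57 D=58] open={R1,R2,R3}
Step 4: cancel R1 -> on_hand[A=45 B=39 C=57 D=58] avail[A=45 B=24 C=57 D=58] open={R2,R3}
Step 5: reserve R4 B 6 -> on_hand[A=45 B=39 C=57 D=58] avail[A=45 B=18 C=57 D=58] open={R2,R3,R4}
Step 6: commit R4 -> on_hand[A=45 B=33 C=57 D=58] avail[A=45 B=18 C=57 D=58] open={R2,R3}
Step 7: commit R3 -> on_hand[A=45 B=26 C=57 D=58] avail[A=45 B=18 C=57 D=58] open={R2}
Step 8: commit R2 -> on_hand[A=45 B=18 C=57 D=58] avail[A=45 B=18 C=57 D=58] open={}
Step 9: reserve R5 A 5 -> on_hand[A=45 B=18 C=57 D=58] avail[A=40 B=18 C=57 D=58] open={R5}
Step 10: cancel R5 -> on_hand[A=45 B=18 C=57 D=58] avail[A=45 B=18 C=57 D=58] open={}
Step 11: reserve R6 D 2 -> on_hand[A=45 B=18 C=57 D=58] avail[A=45 B=18 C=57 D=56] open={R6}
Step 12: reserve R7 A 7 -> on_hand[A=45 B=18 C=57 D=58] avail[A=38 B=18 C=57 D=56] open={R6,R7}
Step 13: cancel R7 -> on_hand[A=45 B=18 C=57 D=58] avail[A=45 B=18 C=57 D=56] open={R6}
Step 14: commit R6 -> on_hand[A=45 B=18 C=57 D=56] avail[A=45 B=18 C=57 D=56] open={}
Step 15: reserve R8 D 6 -> on_hand[A=45 B=18 C=57 D=56] avail[A=45 B=18 C=57 D=50] open={R8}
Step 16: cancel R8 -> on_hand[A=45 B=18 C=57 D=56] avail[A=45 B=18 C=57 D=56] open={}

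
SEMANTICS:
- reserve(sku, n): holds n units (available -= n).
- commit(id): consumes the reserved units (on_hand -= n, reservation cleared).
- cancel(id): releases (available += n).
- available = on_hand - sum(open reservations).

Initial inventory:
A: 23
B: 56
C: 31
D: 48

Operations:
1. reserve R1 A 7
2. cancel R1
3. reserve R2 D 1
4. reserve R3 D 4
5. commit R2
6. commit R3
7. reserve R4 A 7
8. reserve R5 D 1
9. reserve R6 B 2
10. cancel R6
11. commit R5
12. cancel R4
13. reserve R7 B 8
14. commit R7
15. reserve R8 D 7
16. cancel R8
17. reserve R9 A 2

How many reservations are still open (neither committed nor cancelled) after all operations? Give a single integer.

Answer: 1

Derivation:
Step 1: reserve R1 A 7 -> on_hand[A=23 B=56 C=31 D=48] avail[A=16 B=56 C=31 D=48] open={R1}
Step 2: cancel R1 -> on_hand[A=23 B=56 C=31 D=48] avail[A=23 B=56 C=31 D=48] open={}
Step 3: reserve R2 D 1 -> on_hand[A=23 B=56 C=31 D=48] avail[A=23 B=56 C=31 D=47] open={R2}
Step 4: reserve R3 D 4 -> on_hand[A=23 B=56 C=31 D=48] avail[A=23 B=56 C=31 D=43] open={R2,R3}
Step 5: commit R2 -> on_hand[A=23 B=56 C=31 D=47] avail[A=23 B=56 C=31 D=43] open={R3}
Step 6: commit R3 -> on_hand[A=23 B=56 C=31 D=43] avail[A=23 B=56 C=31 D=43] open={}
Step 7: reserve R4 A 7 -> on_hand[A=23 B=56 C=31 D=43] avail[A=16 B=56 C=31 D=43] open={R4}
Step 8: reserve R5 D 1 -> on_hand[A=23 B=56 C=31 D=43] avail[A=16 B=56 C=31 D=42] open={R4,R5}
Step 9: reserve R6 B 2 -> on_hand[A=23 B=56 C=31 D=43] avail[A=16 B=54 C=31 D=42] open={R4,R5,R6}
Step 10: cancel R6 -> on_hand[A=23 B=56 C=31 D=43] avail[A=16 B=56 C=31 D=42] open={R4,R5}
Step 11: commit R5 -> on_hand[A=23 B=56 C=31 D=42] avail[A=16 B=56 C=31 D=42] open={R4}
Step 12: cancel R4 -> on_hand[A=23 B=56 C=31 D=42] avail[A=23 B=56 C=31 D=42] open={}
Step 13: reserve R7 B 8 -> on_hand[A=23 B=56 C=31 D=42] avail[A=23 B=48 C=31 D=42] open={R7}
Step 14: commit R7 -> on_hand[A=23 B=48 C=31 D=42] avail[A=23 B=48 C=31 D=42] open={}
Step 15: reserve R8 D 7 -> on_hand[A=23 B=48 C=31 D=42] avail[A=23 B=48 C=31 D=35] open={R8}
Step 16: cancel R8 -> on_hand[A=23 B=48 C=31 D=42] avail[A=23 B=48 C=31 D=42] open={}
Step 17: reserve R9 A 2 -> on_hand[A=23 B=48 C=31 D=42] avail[A=21 B=48 C=31 D=42] open={R9}
Open reservations: ['R9'] -> 1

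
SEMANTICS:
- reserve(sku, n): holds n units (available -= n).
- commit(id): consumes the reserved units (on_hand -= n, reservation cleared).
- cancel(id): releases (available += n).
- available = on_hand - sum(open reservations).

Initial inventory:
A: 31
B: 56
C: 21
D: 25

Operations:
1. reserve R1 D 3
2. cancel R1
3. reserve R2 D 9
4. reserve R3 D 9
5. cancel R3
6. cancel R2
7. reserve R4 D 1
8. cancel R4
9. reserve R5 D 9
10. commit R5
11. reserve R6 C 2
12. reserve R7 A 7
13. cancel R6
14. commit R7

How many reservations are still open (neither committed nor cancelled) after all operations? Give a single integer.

Step 1: reserve R1 D 3 -> on_hand[A=31 B=56 C=21 D=25] avail[A=31 B=56 C=21 D=22] open={R1}
Step 2: cancel R1 -> on_hand[A=31 B=56 C=21 D=25] avail[A=31 B=56 C=21 D=25] open={}
Step 3: reserve R2 D 9 -> on_hand[A=31 B=56 C=21 D=25] avail[A=31 B=56 C=21 D=16] open={R2}
Step 4: reserve R3 D 9 -> on_hand[A=31 B=56 C=21 D=25] avail[A=31 B=56 C=21 D=7] open={R2,R3}
Step 5: cancel R3 -> on_hand[A=31 B=56 C=21 D=25] avail[A=31 B=56 C=21 D=16] open={R2}
Step 6: cancel R2 -> on_hand[A=31 B=56 C=21 D=25] avail[A=31 B=56 C=21 D=25] open={}
Step 7: reserve R4 D 1 -> on_hand[A=31 B=56 C=21 D=25] avail[A=31 B=56 C=21 D=24] open={R4}
Step 8: cancel R4 -> on_hand[A=31 B=56 C=21 D=25] avail[A=31 B=56 C=21 D=25] open={}
Step 9: reserve R5 D 9 -> on_hand[A=31 B=56 C=21 D=25] avail[A=31 B=56 C=21 D=16] open={R5}
Step 10: commit R5 -> on_hand[A=31 B=56 C=21 D=16] avail[A=31 B=56 C=21 D=16] open={}
Step 11: reserve R6 C 2 -> on_hand[A=31 B=56 C=21 D=16] avail[A=31 B=56 C=19 D=16] open={R6}
Step 12: reserve R7 A 7 -> on_hand[A=31 B=56 C=21 D=16] avail[A=24 B=56 C=19 D=16] open={R6,R7}
Step 13: cancel R6 -> on_hand[A=31 B=56 C=21 D=16] avail[A=24 B=56 C=21 D=16] open={R7}
Step 14: commit R7 -> on_hand[A=24 B=56 C=21 D=16] avail[A=24 B=56 C=21 D=16] open={}
Open reservations: [] -> 0

Answer: 0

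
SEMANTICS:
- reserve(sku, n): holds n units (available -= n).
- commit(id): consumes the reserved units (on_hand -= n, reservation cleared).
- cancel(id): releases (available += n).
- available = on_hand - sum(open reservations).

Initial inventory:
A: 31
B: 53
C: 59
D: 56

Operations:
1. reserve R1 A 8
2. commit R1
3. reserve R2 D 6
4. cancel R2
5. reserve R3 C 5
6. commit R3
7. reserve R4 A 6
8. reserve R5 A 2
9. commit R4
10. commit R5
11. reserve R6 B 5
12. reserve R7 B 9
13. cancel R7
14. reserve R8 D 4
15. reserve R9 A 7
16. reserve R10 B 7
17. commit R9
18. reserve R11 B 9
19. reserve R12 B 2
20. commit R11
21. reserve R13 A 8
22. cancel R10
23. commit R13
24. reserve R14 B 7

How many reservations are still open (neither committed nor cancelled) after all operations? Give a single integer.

Answer: 4

Derivation:
Step 1: reserve R1 A 8 -> on_hand[A=31 B=53 C=59 D=56] avail[A=23 B=53 C=59 D=56] open={R1}
Step 2: commit R1 -> on_hand[A=23 B=53 C=59 D=56] avail[A=23 B=53 C=59 D=56] open={}
Step 3: reserve R2 D 6 -> on_hand[A=23 B=53 C=59 D=56] avail[A=23 B=53 C=59 D=50] open={R2}
Step 4: cancel R2 -> on_hand[A=23 B=53 C=59 D=56] avail[A=23 B=53 C=59 D=56] open={}
Step 5: reserve R3 C 5 -> on_hand[A=23 B=53 C=59 D=56] avail[A=23 B=53 C=54 D=56] open={R3}
Step 6: commit R3 -> on_hand[A=23 B=53 C=54 D=56] avail[A=23 B=53 C=54 D=56] open={}
Step 7: reserve R4 A 6 -> on_hand[A=23 B=53 C=54 D=56] avail[A=17 B=53 C=54 D=56] open={R4}
Step 8: reserve R5 A 2 -> on_hand[A=23 B=53 C=54 D=56] avail[A=15 B=53 C=54 D=56] open={R4,R5}
Step 9: commit R4 -> on_hand[A=17 B=53 C=54 D=56] avail[A=15 B=53 C=54 D=56] open={R5}
Step 10: commit R5 -> on_hand[A=15 B=53 C=54 D=56] avail[A=15 B=53 C=54 D=56] open={}
Step 11: reserve R6 B 5 -> on_hand[A=15 B=53 C=54 D=56] avail[A=15 B=48 C=54 D=56] open={R6}
Step 12: reserve R7 B 9 -> on_hand[A=15 B=53 C=54 D=56] avail[A=15 B=39 C=54 D=56] open={R6,R7}
Step 13: cancel R7 -> on_hand[A=15 B=53 C=54 D=56] avail[A=15 B=48 C=54 D=56] open={R6}
Step 14: reserve R8 D 4 -> on_hand[A=15 B=53 C=54 D=56] avail[A=15 B=48 C=54 D=52] open={R6,R8}
Step 15: reserve R9 A 7 -> on_hand[A=15 B=53 C=54 D=56] avail[A=8 B=48 C=54 D=52] open={R6,R8,R9}
Step 16: reserve R10 B 7 -> on_hand[A=15 B=53 C=54 D=56] avail[A=8 B=41 C=54 D=52] open={R10,R6,R8,R9}
Step 17: commit R9 -> on_hand[A=8 B=53 C=54 D=56] avail[A=8 B=41 C=54 D=52] open={R10,R6,R8}
Step 18: reserve R11 B 9 -> on_hand[A=8 B=53 C=54 D=56] avail[A=8 B=32 C=54 D=52] open={R10,R11,R6,R8}
Step 19: reserve R12 B 2 -> on_hand[A=8 B=53 C=54 D=56] avail[A=8 B=30 C=54 D=52] open={R10,R11,R12,R6,R8}
Step 20: commit R11 -> on_hand[A=8 B=44 C=54 D=56] avail[A=8 B=30 C=54 D=52] open={R10,R12,R6,R8}
Step 21: reserve R13 A 8 -> on_hand[A=8 B=44 C=54 D=56] avail[A=0 B=30 C=54 D=52] open={R10,R12,R13,R6,R8}
Step 22: cancel R10 -> on_hand[A=8 B=44 C=54 D=56] avail[A=0 B=37 C=54 D=52] open={R12,R13,R6,R8}
Step 23: commit R13 -> on_hand[A=0 B=44 C=54 D=56] avail[A=0 B=37 C=54 D=52] open={R12,R6,R8}
Step 24: reserve R14 B 7 -> on_hand[A=0 B=44 C=54 D=56] avail[A=0 B=30 C=54 D=52] open={R12,R14,R6,R8}
Open reservations: ['R12', 'R14', 'R6', 'R8'] -> 4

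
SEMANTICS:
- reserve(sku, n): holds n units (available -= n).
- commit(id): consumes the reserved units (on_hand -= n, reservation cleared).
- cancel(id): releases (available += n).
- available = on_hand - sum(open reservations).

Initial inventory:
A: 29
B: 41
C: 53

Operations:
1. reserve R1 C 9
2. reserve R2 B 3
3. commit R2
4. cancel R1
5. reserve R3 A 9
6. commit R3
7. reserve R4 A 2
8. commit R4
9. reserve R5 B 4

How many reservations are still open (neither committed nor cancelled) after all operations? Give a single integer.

Step 1: reserve R1 C 9 -> on_hand[A=29 B=41 C=53] avail[A=29 B=41 C=44] open={R1}
Step 2: reserve R2 B 3 -> on_hand[A=29 B=41 C=53] avail[A=29 B=38 C=44] open={R1,R2}
Step 3: commit R2 -> on_hand[A=29 B=38 C=53] avail[A=29 B=38 C=44] open={R1}
Step 4: cancel R1 -> on_hand[A=29 B=38 C=53] avail[A=29 B=38 C=53] open={}
Step 5: reserve R3 A 9 -> on_hand[A=29 B=38 C=53] avail[A=20 B=38 C=53] open={R3}
Step 6: commit R3 -> on_hand[A=20 B=38 C=53] avail[A=20 B=38 C=53] open={}
Step 7: reserve R4 A 2 -> on_hand[A=20 B=38 C=53] avail[A=18 B=38 C=53] open={R4}
Step 8: commit R4 -> on_hand[A=18 B=38 C=53] avail[A=18 B=38 C=53] open={}
Step 9: reserve R5 B 4 -> on_hand[A=18 B=38 C=53] avail[A=18 B=34 C=53] open={R5}
Open reservations: ['R5'] -> 1

Answer: 1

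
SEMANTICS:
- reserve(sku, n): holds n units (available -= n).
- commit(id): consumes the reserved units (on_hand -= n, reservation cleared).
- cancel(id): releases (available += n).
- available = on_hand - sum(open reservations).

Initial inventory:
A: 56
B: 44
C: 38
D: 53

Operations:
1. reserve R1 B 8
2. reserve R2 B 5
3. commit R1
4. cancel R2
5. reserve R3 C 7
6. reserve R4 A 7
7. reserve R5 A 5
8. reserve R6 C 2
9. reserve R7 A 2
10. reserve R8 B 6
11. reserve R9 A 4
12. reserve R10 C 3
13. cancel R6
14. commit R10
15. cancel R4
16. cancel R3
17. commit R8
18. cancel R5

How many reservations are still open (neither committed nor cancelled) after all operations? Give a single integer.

Step 1: reserve R1 B 8 -> on_hand[A=56 B=44 C=38 D=53] avail[A=56 B=36 C=38 D=53] open={R1}
Step 2: reserve R2 B 5 -> on_hand[A=56 B=44 C=38 D=53] avail[A=56 B=31 C=38 D=53] open={R1,R2}
Step 3: commit R1 -> on_hand[A=56 B=36 C=38 D=53] avail[A=56 B=31 C=38 D=53] open={R2}
Step 4: cancel R2 -> on_hand[A=56 B=36 C=38 D=53] avail[A=56 B=36 C=38 D=53] open={}
Step 5: reserve R3 C 7 -> on_hand[A=56 B=36 C=38 D=53] avail[A=56 B=36 C=31 D=53] open={R3}
Step 6: reserve R4 A 7 -> on_hand[A=56 B=36 C=38 D=53] avail[A=49 B=36 C=31 D=53] open={R3,R4}
Step 7: reserve R5 A 5 -> on_hand[A=56 B=36 C=38 D=53] avail[A=44 B=36 C=31 D=53] open={R3,R4,R5}
Step 8: reserve R6 C 2 -> on_hand[A=56 B=36 C=38 D=53] avail[A=44 B=36 C=29 D=53] open={R3,R4,R5,R6}
Step 9: reserve R7 A 2 -> on_hand[A=56 B=36 C=38 D=53] avail[A=42 B=36 C=29 D=53] open={R3,R4,R5,R6,R7}
Step 10: reserve R8 B 6 -> on_hand[A=56 B=36 C=38 D=53] avail[A=42 B=30 C=29 D=53] open={R3,R4,R5,R6,R7,R8}
Step 11: reserve R9 A 4 -> on_hand[A=56 B=36 C=38 D=53] avail[A=38 B=30 C=29 D=53] open={R3,R4,R5,R6,R7,R8,R9}
Step 12: reserve R10 C 3 -> on_hand[A=56 B=36 C=38 D=53] avail[A=38 B=30 C=26 D=53] open={R10,R3,R4,R5,R6,R7,R8,R9}
Step 13: cancel R6 -> on_hand[A=56 B=36 C=38 D=53] avail[A=38 B=30 C=28 D=53] open={R10,R3,R4,R5,R7,R8,R9}
Step 14: commit R10 -> on_hand[A=56 B=36 C=35 D=53] avail[A=38 B=30 C=28 D=53] open={R3,R4,R5,R7,R8,R9}
Step 15: cancel R4 -> on_hand[A=56 B=36 C=35 D=53] avail[A=45 B=30 C=28 D=53] open={R3,R5,R7,R8,R9}
Step 16: cancel R3 -> on_hand[A=56 B=36 C=35 D=53] avail[A=45 B=30 C=35 D=53] open={R5,R7,R8,R9}
Step 17: commit R8 -> on_hand[A=56 B=30 C=35 D=53] avail[A=45 B=30 C=35 D=53] open={R5,R7,R9}
Step 18: cancel R5 -> on_hand[A=56 B=30 C=35 D=53] avail[A=50 B=30 C=35 D=53] open={R7,R9}
Open reservations: ['R7', 'R9'] -> 2

Answer: 2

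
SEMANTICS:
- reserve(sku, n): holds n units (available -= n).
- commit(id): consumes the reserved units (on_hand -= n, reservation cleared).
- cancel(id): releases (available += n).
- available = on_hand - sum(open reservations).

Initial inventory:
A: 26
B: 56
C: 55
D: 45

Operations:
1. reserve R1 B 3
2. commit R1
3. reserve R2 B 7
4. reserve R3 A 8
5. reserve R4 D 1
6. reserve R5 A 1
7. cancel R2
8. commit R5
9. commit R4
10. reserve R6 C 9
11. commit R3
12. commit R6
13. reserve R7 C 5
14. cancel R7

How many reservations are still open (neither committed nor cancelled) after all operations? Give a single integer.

Step 1: reserve R1 B 3 -> on_hand[A=26 B=56 C=55 D=45] avail[A=26 B=53 C=55 D=45] open={R1}
Step 2: commit R1 -> on_hand[A=26 B=53 C=55 D=45] avail[A=26 B=53 C=55 D=45] open={}
Step 3: reserve R2 B 7 -> on_hand[A=26 B=53 C=55 D=45] avail[A=26 B=46 C=55 D=45] open={R2}
Step 4: reserve R3 A 8 -> on_hand[A=26 B=53 C=55 D=45] avail[A=18 B=46 C=55 D=45] open={R2,R3}
Step 5: reserve R4 D 1 -> on_hand[A=26 B=53 C=55 D=45] avail[A=18 B=46 C=55 D=44] open={R2,R3,R4}
Step 6: reserve R5 A 1 -> on_hand[A=26 B=53 C=55 D=45] avail[A=17 B=46 C=55 D=44] open={R2,R3,R4,R5}
Step 7: cancel R2 -> on_hand[A=26 B=53 C=55 D=45] avail[A=17 B=53 C=55 D=44] open={R3,R4,R5}
Step 8: commit R5 -> on_hand[A=25 B=53 C=55 D=45] avail[A=17 B=53 C=55 D=44] open={R3,R4}
Step 9: commit R4 -> on_hand[A=25 B=53 C=55 D=44] avail[A=17 B=53 C=55 D=44] open={R3}
Step 10: reserve R6 C 9 -> on_hand[A=25 B=53 C=55 D=44] avail[A=17 B=53 C=46 D=44] open={R3,R6}
Step 11: commit R3 -> on_hand[A=17 B=53 C=55 D=44] avail[A=17 B=53 C=46 D=44] open={R6}
Step 12: commit R6 -> on_hand[A=17 B=53 C=46 D=44] avail[A=17 B=53 C=46 D=44] open={}
Step 13: reserve R7 C 5 -> on_hand[A=17 B=53 C=46 D=44] avail[A=17 B=53 C=41 D=44] open={R7}
Step 14: cancel R7 -> on_hand[A=17 B=53 C=46 D=44] avail[A=17 B=53 C=46 D=44] open={}
Open reservations: [] -> 0

Answer: 0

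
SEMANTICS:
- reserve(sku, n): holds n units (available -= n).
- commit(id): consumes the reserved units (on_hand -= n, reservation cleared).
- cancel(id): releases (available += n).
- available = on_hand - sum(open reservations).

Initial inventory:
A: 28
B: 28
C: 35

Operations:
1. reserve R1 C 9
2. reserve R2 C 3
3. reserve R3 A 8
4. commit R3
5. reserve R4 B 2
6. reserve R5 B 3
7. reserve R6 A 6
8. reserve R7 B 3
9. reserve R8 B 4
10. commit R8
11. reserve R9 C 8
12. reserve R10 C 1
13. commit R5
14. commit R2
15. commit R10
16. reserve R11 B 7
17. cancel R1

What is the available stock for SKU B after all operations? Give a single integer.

Step 1: reserve R1 C 9 -> on_hand[A=28 B=28 C=35] avail[A=28 B=28 C=26] open={R1}
Step 2: reserve R2 C 3 -> on_hand[A=28 B=28 C=35] avail[A=28 B=28 C=23] open={R1,R2}
Step 3: reserve R3 A 8 -> on_hand[A=28 B=28 C=35] avail[A=20 B=28 C=23] open={R1,R2,R3}
Step 4: commit R3 -> on_hand[A=20 B=28 C=35] avail[A=20 B=28 C=23] open={R1,R2}
Step 5: reserve R4 B 2 -> on_hand[A=20 B=28 C=35] avail[A=20 B=26 C=23] open={R1,R2,R4}
Step 6: reserve R5 B 3 -> on_hand[A=20 B=28 C=35] avail[A=20 B=23 C=23] open={R1,R2,R4,R5}
Step 7: reserve R6 A 6 -> on_hand[A=20 B=28 C=35] avail[A=14 B=23 C=23] open={R1,R2,R4,R5,R6}
Step 8: reserve R7 B 3 -> on_hand[A=20 B=28 C=35] avail[A=14 B=20 C=23] open={R1,R2,R4,R5,R6,R7}
Step 9: reserve R8 B 4 -> on_hand[A=20 B=28 C=35] avail[A=14 B=16 C=23] open={R1,R2,R4,R5,R6,R7,R8}
Step 10: commit R8 -> on_hand[A=20 B=24 C=35] avail[A=14 B=16 C=23] open={R1,R2,R4,R5,R6,R7}
Step 11: reserve R9 C 8 -> on_hand[A=20 B=24 C=35] avail[A=14 B=16 C=15] open={R1,R2,R4,R5,R6,R7,R9}
Step 12: reserve R10 C 1 -> on_hand[A=20 B=24 C=35] avail[A=14 B=16 C=14] open={R1,R10,R2,R4,R5,R6,R7,R9}
Step 13: commit R5 -> on_hand[A=20 B=21 C=35] avail[A=14 B=16 C=14] open={R1,R10,R2,R4,R6,R7,R9}
Step 14: commit R2 -> on_hand[A=20 B=21 C=32] avail[A=14 B=16 C=14] open={R1,R10,R4,R6,R7,R9}
Step 15: commit R10 -> on_hand[A=20 B=21 C=31] avail[A=14 B=16 C=14] open={R1,R4,R6,R7,R9}
Step 16: reserve R11 B 7 -> on_hand[A=20 B=21 C=31] avail[A=14 B=9 C=14] open={R1,R11,R4,R6,R7,R9}
Step 17: cancel R1 -> on_hand[A=20 B=21 C=31] avail[A=14 B=9 C=23] open={R11,R4,R6,R7,R9}
Final available[B] = 9

Answer: 9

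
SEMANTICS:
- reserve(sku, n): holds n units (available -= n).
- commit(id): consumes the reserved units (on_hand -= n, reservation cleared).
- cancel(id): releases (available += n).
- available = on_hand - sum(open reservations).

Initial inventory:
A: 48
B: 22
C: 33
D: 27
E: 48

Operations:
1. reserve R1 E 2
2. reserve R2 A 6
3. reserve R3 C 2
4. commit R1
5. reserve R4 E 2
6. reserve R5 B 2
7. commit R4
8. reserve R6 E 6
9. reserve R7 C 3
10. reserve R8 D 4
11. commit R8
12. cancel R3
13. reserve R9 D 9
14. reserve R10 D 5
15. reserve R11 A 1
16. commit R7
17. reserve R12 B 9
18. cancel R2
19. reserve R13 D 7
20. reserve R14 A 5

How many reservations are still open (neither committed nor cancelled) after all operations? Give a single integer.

Step 1: reserve R1 E 2 -> on_hand[A=48 B=22 C=33 D=27 E=48] avail[A=48 B=22 C=33 D=27 E=46] open={R1}
Step 2: reserve R2 A 6 -> on_hand[A=48 B=22 C=33 D=27 E=48] avail[A=42 B=22 C=33 D=27 E=46] open={R1,R2}
Step 3: reserve R3 C 2 -> on_hand[A=48 B=22 C=33 D=27 E=48] avail[A=42 B=22 C=31 D=27 E=46] open={R1,R2,R3}
Step 4: commit R1 -> on_hand[A=48 B=22 C=33 D=27 E=46] avail[A=42 B=22 C=31 D=27 E=46] open={R2,R3}
Step 5: reserve R4 E 2 -> on_hand[A=48 B=22 C=33 D=27 E=46] avail[A=42 B=22 C=31 D=27 E=44] open={R2,R3,R4}
Step 6: reserve R5 B 2 -> on_hand[A=48 B=22 C=33 D=27 E=46] avail[A=42 B=20 C=31 D=27 E=44] open={R2,R3,R4,R5}
Step 7: commit R4 -> on_hand[A=48 B=22 C=33 D=27 E=44] avail[A=42 B=20 C=31 D=27 E=44] open={R2,R3,R5}
Step 8: reserve R6 E 6 -> on_hand[A=48 B=22 C=33 D=27 E=44] avail[A=42 B=20 C=31 D=27 E=38] open={R2,R3,R5,R6}
Step 9: reserve R7 C 3 -> on_hand[A=48 B=22 C=33 D=27 E=44] avail[A=42 B=20 C=28 D=27 E=38] open={R2,R3,R5,R6,R7}
Step 10: reserve R8 D 4 -> on_hand[A=48 B=22 C=33 D=27 E=44] avail[A=42 B=20 C=28 D=23 E=38] open={R2,R3,R5,R6,R7,R8}
Step 11: commit R8 -> on_hand[A=48 B=22 C=33 D=23 E=44] avail[A=42 B=20 C=28 D=23 E=38] open={R2,R3,R5,R6,R7}
Step 12: cancel R3 -> on_hand[A=48 B=22 C=33 D=23 E=44] avail[A=42 B=20 C=30 D=23 E=38] open={R2,R5,R6,R7}
Step 13: reserve R9 D 9 -> on_hand[A=48 B=22 C=33 D=23 E=44] avail[A=42 B=20 C=30 D=14 E=38] open={R2,R5,R6,R7,R9}
Step 14: reserve R10 D 5 -> on_hand[A=48 B=22 C=33 D=23 E=44] avail[A=42 B=20 C=30 D=9 E=38] open={R10,R2,R5,R6,R7,R9}
Step 15: reserve R11 A 1 -> on_hand[A=48 B=22 C=33 D=23 E=44] avail[A=41 B=20 C=30 D=9 E=38] open={R10,R11,R2,R5,R6,R7,R9}
Step 16: commit R7 -> on_hand[A=48 B=22 C=30 D=23 E=44] avail[A=41 B=20 C=30 D=9 E=38] open={R10,R11,R2,R5,R6,R9}
Step 17: reserve R12 B 9 -> on_hand[A=48 B=22 C=30 D=23 E=44] avail[A=41 B=11 C=30 D=9 E=38] open={R10,R11,R12,R2,R5,R6,R9}
Step 18: cancel R2 -> on_hand[A=48 B=22 C=30 D=23 E=44] avail[A=47 B=11 C=30 D=9 E=38] open={R10,R11,R12,R5,R6,R9}
Step 19: reserve R13 D 7 -> on_hand[A=48 B=22 C=30 D=23 E=44] avail[A=47 B=11 C=30 D=2 E=38] open={R10,R11,R12,R13,R5,R6,R9}
Step 20: reserve R14 A 5 -> on_hand[A=48 B=22 C=30 D=23 E=44] avail[A=42 B=11 C=30 D=2 E=38] open={R10,R11,R12,R13,R14,R5,R6,R9}
Open reservations: ['R10', 'R11', 'R12', 'R13', 'R14', 'R5', 'R6', 'R9'] -> 8

Answer: 8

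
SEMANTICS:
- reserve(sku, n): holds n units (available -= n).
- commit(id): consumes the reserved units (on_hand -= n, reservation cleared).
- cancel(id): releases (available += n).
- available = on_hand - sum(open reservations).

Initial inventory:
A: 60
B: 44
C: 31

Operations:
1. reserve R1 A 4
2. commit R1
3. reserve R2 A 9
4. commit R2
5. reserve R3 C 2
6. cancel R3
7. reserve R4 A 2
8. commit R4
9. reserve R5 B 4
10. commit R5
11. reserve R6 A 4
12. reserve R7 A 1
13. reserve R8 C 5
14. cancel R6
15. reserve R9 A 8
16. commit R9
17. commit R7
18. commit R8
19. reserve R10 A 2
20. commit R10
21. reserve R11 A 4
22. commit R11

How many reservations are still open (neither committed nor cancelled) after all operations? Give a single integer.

Answer: 0

Derivation:
Step 1: reserve R1 A 4 -> on_hand[A=60 B=44 C=31] avail[A=56 B=44 C=31] open={R1}
Step 2: commit R1 -> on_hand[A=56 B=44 C=31] avail[A=56 B=44 C=31] open={}
Step 3: reserve R2 A 9 -> on_hand[A=56 B=44 C=31] avail[A=47 B=44 C=31] open={R2}
Step 4: commit R2 -> on_hand[A=47 B=44 C=31] avail[A=47 B=44 C=31] open={}
Step 5: reserve R3 C 2 -> on_hand[A=47 B=44 C=31] avail[A=47 B=44 C=29] open={R3}
Step 6: cancel R3 -> on_hand[A=47 B=44 C=31] avail[A=47 B=44 C=31] open={}
Step 7: reserve R4 A 2 -> on_hand[A=47 B=44 C=31] avail[A=45 B=44 C=31] open={R4}
Step 8: commit R4 -> on_hand[A=45 B=44 C=31] avail[A=45 B=44 C=31] open={}
Step 9: reserve R5 B 4 -> on_hand[A=45 B=44 C=31] avail[A=45 B=40 C=31] open={R5}
Step 10: commit R5 -> on_hand[A=45 B=40 C=31] avail[A=45 B=40 C=31] open={}
Step 11: reserve R6 A 4 -> on_hand[A=45 B=40 C=31] avail[A=41 B=40 C=31] open={R6}
Step 12: reserve R7 A 1 -> on_hand[A=45 B=40 C=31] avail[A=40 B=40 C=31] open={R6,R7}
Step 13: reserve R8 C 5 -> on_hand[A=45 B=40 C=31] avail[A=40 B=40 C=26] open={R6,R7,R8}
Step 14: cancel R6 -> on_hand[A=45 B=40 C=31] avail[A=44 B=40 C=26] open={R7,R8}
Step 15: reserve R9 A 8 -> on_hand[A=45 B=40 C=31] avail[A=36 B=40 C=26] open={R7,R8,R9}
Step 16: commit R9 -> on_hand[A=37 B=40 C=31] avail[A=36 B=40 C=26] open={R7,R8}
Step 17: commit R7 -> on_hand[A=36 B=40 C=31] avail[A=36 B=40 C=26] open={R8}
Step 18: commit R8 -> on_hand[A=36 B=40 C=26] avail[A=36 B=40 C=26] open={}
Step 19: reserve R10 A 2 -> on_hand[A=36 B=40 C=26] avail[A=34 B=40 C=26] open={R10}
Step 20: commit R10 -> on_hand[A=34 B=40 C=26] avail[A=34 B=40 C=26] open={}
Step 21: reserve R11 A 4 -> on_hand[A=34 B=40 C=26] avail[A=30 B=40 C=26] open={R11}
Step 22: commit R11 -> on_hand[A=30 B=40 C=26] avail[A=30 B=40 C=26] open={}
Open reservations: [] -> 0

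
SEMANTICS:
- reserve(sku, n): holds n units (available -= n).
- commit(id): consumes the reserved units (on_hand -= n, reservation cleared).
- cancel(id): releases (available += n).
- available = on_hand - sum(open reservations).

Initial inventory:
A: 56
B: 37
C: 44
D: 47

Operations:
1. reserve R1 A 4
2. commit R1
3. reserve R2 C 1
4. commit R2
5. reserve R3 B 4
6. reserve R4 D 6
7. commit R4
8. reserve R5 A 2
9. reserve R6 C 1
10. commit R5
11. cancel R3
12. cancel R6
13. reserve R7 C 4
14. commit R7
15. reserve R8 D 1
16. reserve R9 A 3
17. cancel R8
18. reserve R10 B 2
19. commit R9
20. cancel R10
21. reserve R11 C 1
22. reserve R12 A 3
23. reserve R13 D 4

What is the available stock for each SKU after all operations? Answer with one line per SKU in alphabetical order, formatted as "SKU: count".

Answer: A: 44
B: 37
C: 38
D: 37

Derivation:
Step 1: reserve R1 A 4 -> on_hand[A=56 B=37 C=44 D=47] avail[A=52 B=37 C=44 D=47] open={R1}
Step 2: commit R1 -> on_hand[A=52 B=37 C=44 D=47] avail[A=52 B=37 C=44 D=47] open={}
Step 3: reserve R2 C 1 -> on_hand[A=52 B=37 C=44 D=47] avail[A=52 B=37 C=43 D=47] open={R2}
Step 4: commit R2 -> on_hand[A=52 B=37 C=43 D=47] avail[A=52 B=37 C=43 D=47] open={}
Step 5: reserve R3 B 4 -> on_hand[A=52 B=37 C=43 D=47] avail[A=52 B=33 C=43 D=47] open={R3}
Step 6: reserve R4 D 6 -> on_hand[A=52 B=37 C=43 D=47] avail[A=52 B=33 C=43 D=41] open={R3,R4}
Step 7: commit R4 -> on_hand[A=52 B=37 C=43 D=41] avail[A=52 B=33 C=43 D=41] open={R3}
Step 8: reserve R5 A 2 -> on_hand[A=52 B=37 C=43 D=41] avail[A=50 B=33 C=43 D=41] open={R3,R5}
Step 9: reserve R6 C 1 -> on_hand[A=52 B=37 C=43 D=41] avail[A=50 B=33 C=42 D=41] open={R3,R5,R6}
Step 10: commit R5 -> on_hand[A=50 B=37 C=43 D=41] avail[A=50 B=33 C=42 D=41] open={R3,R6}
Step 11: cancel R3 -> on_hand[A=50 B=37 C=43 D=41] avail[A=50 B=37 C=42 D=41] open={R6}
Step 12: cancel R6 -> on_hand[A=50 B=37 C=43 D=41] avail[A=50 B=37 C=43 D=41] open={}
Step 13: reserve R7 C 4 -> on_hand[A=50 B=37 C=43 D=41] avail[A=50 B=37 C=39 D=41] open={R7}
Step 14: commit R7 -> on_hand[A=50 B=37 C=39 D=41] avail[A=50 B=37 C=39 D=41] open={}
Step 15: reserve R8 D 1 -> on_hand[A=50 B=37 C=39 D=41] avail[A=50 B=37 C=39 D=40] open={R8}
Step 16: reserve R9 A 3 -> on_hand[A=50 B=37 C=39 D=41] avail[A=47 B=37 C=39 D=40] open={R8,R9}
Step 17: cancel R8 -> on_hand[A=50 B=37 C=39 D=41] avail[A=47 B=37 C=39 D=41] open={R9}
Step 18: reserve R10 B 2 -> on_hand[A=50 B=37 C=39 D=41] avail[A=47 B=35 C=39 D=41] open={R10,R9}
Step 19: commit R9 -> on_hand[A=47 B=37 C=39 D=41] avail[A=47 B=35 C=39 D=41] open={R10}
Step 20: cancel R10 -> on_hand[A=47 B=37 C=39 D=41] avail[A=47 B=37 C=39 D=41] open={}
Step 21: reserve R11 C 1 -> on_hand[A=47 B=37 C=39 D=41] avail[A=47 B=37 C=38 D=41] open={R11}
Step 22: reserve R12 A 3 -> on_hand[A=47 B=37 C=39 D=41] avail[A=44 B=37 C=38 D=41] open={R11,R12}
Step 23: reserve R13 D 4 -> on_hand[A=47 B=37 C=39 D=41] avail[A=44 B=37 C=38 D=37] open={R11,R12,R13}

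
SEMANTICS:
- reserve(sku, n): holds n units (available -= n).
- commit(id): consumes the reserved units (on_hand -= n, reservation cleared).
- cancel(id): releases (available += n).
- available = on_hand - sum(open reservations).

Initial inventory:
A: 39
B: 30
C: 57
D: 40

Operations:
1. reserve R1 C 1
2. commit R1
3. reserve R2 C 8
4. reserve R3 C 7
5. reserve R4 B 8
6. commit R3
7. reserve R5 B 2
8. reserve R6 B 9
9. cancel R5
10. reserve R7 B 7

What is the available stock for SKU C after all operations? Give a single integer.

Answer: 41

Derivation:
Step 1: reserve R1 C 1 -> on_hand[A=39 B=30 C=57 D=40] avail[A=39 B=30 C=56 D=40] open={R1}
Step 2: commit R1 -> on_hand[A=39 B=30 C=56 D=40] avail[A=39 B=30 C=56 D=40] open={}
Step 3: reserve R2 C 8 -> on_hand[A=39 B=30 C=56 D=40] avail[A=39 B=30 C=48 D=40] open={R2}
Step 4: reserve R3 C 7 -> on_hand[A=39 B=30 C=56 D=40] avail[A=39 B=30 C=41 D=40] open={R2,R3}
Step 5: reserve R4 B 8 -> on_hand[A=39 B=30 C=56 D=40] avail[A=39 B=22 C=41 D=40] open={R2,R3,R4}
Step 6: commit R3 -> on_hand[A=39 B=30 C=49 D=40] avail[A=39 B=22 C=41 D=40] open={R2,R4}
Step 7: reserve R5 B 2 -> on_hand[A=39 B=30 C=49 D=40] avail[A=39 B=20 C=41 D=40] open={R2,R4,R5}
Step 8: reserve R6 B 9 -> on_hand[A=39 B=30 C=49 D=40] avail[A=39 B=11 C=41 D=40] open={R2,R4,R5,R6}
Step 9: cancel R5 -> on_hand[A=39 B=30 C=49 D=40] avail[A=39 B=13 C=41 D=40] open={R2,R4,R6}
Step 10: reserve R7 B 7 -> on_hand[A=39 B=30 C=49 D=40] avail[A=39 B=6 C=41 D=40] open={R2,R4,R6,R7}
Final available[C] = 41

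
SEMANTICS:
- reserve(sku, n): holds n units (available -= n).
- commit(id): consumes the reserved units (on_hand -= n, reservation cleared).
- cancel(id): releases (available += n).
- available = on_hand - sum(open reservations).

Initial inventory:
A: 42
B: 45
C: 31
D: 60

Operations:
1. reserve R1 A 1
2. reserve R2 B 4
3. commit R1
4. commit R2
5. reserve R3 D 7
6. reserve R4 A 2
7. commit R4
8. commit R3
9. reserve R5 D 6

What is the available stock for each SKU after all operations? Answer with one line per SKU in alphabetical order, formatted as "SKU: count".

Step 1: reserve R1 A 1 -> on_hand[A=42 B=45 C=31 D=60] avail[A=41 B=45 C=31 D=60] open={R1}
Step 2: reserve R2 B 4 -> on_hand[A=42 B=45 C=31 D=60] avail[A=41 B=41 C=31 D=60] open={R1,R2}
Step 3: commit R1 -> on_hand[A=41 B=45 C=31 D=60] avail[A=41 B=41 C=31 D=60] open={R2}
Step 4: commit R2 -> on_hand[A=41 B=41 C=31 D=60] avail[A=41 B=41 C=31 D=60] open={}
Step 5: reserve R3 D 7 -> on_hand[A=41 B=41 C=31 D=60] avail[A=41 B=41 C=31 D=53] open={R3}
Step 6: reserve R4 A 2 -> on_hand[A=41 B=41 C=31 D=60] avail[A=39 B=41 C=31 D=53] open={R3,R4}
Step 7: commit R4 -> on_hand[A=39 B=41 C=31 D=60] avail[A=39 B=41 C=31 D=53] open={R3}
Step 8: commit R3 -> on_hand[A=39 B=41 C=31 D=53] avail[A=39 B=41 C=31 D=53] open={}
Step 9: reserve R5 D 6 -> on_hand[A=39 B=41 C=31 D=53] avail[A=39 B=41 C=31 D=47] open={R5}

Answer: A: 39
B: 41
C: 31
D: 47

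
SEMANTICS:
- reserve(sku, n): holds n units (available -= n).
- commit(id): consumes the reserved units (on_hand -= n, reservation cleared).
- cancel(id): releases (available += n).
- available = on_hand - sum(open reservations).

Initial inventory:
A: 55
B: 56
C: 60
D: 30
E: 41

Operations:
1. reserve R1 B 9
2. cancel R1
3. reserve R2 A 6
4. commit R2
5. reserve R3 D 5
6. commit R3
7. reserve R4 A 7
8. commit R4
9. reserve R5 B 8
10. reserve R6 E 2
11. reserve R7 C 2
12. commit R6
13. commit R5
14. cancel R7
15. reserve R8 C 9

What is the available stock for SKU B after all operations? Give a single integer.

Step 1: reserve R1 B 9 -> on_hand[A=55 B=56 C=60 D=30 E=41] avail[A=55 B=47 C=60 D=30 E=41] open={R1}
Step 2: cancel R1 -> on_hand[A=55 B=56 C=60 D=30 E=41] avail[A=55 B=56 C=60 D=30 E=41] open={}
Step 3: reserve R2 A 6 -> on_hand[A=55 B=56 C=60 D=30 E=41] avail[A=49 B=56 C=60 D=30 E=41] open={R2}
Step 4: commit R2 -> on_hand[A=49 B=56 C=60 D=30 E=41] avail[A=49 B=56 C=60 D=30 E=41] open={}
Step 5: reserve R3 D 5 -> on_hand[A=49 B=56 C=60 D=30 E=41] avail[A=49 B=56 C=60 D=25 E=41] open={R3}
Step 6: commit R3 -> on_hand[A=49 B=56 C=60 D=25 E=41] avail[A=49 B=56 C=60 D=25 E=41] open={}
Step 7: reserve R4 A 7 -> on_hand[A=49 B=56 C=60 D=25 E=41] avail[A=42 B=56 C=60 D=25 E=41] open={R4}
Step 8: commit R4 -> on_hand[A=42 B=56 C=60 D=25 E=41] avail[A=42 B=56 C=60 D=25 E=41] open={}
Step 9: reserve R5 B 8 -> on_hand[A=42 B=56 C=60 D=25 E=41] avail[A=42 B=48 C=60 D=25 E=41] open={R5}
Step 10: reserve R6 E 2 -> on_hand[A=42 B=56 C=60 D=25 E=41] avail[A=42 B=48 C=60 D=25 E=39] open={R5,R6}
Step 11: reserve R7 C 2 -> on_hand[A=42 B=56 C=60 D=25 E=41] avail[A=42 B=48 C=58 D=25 E=39] open={R5,R6,R7}
Step 12: commit R6 -> on_hand[A=42 B=56 C=60 D=25 E=39] avail[A=42 B=48 C=58 D=25 E=39] open={R5,R7}
Step 13: commit R5 -> on_hand[A=42 B=48 C=60 D=25 E=39] avail[A=42 B=48 C=58 D=25 E=39] open={R7}
Step 14: cancel R7 -> on_hand[A=42 B=48 C=60 D=25 E=39] avail[A=42 B=48 C=60 D=25 E=39] open={}
Step 15: reserve R8 C 9 -> on_hand[A=42 B=48 C=60 D=25 E=39] avail[A=42 B=48 C=51 D=25 E=39] open={R8}
Final available[B] = 48

Answer: 48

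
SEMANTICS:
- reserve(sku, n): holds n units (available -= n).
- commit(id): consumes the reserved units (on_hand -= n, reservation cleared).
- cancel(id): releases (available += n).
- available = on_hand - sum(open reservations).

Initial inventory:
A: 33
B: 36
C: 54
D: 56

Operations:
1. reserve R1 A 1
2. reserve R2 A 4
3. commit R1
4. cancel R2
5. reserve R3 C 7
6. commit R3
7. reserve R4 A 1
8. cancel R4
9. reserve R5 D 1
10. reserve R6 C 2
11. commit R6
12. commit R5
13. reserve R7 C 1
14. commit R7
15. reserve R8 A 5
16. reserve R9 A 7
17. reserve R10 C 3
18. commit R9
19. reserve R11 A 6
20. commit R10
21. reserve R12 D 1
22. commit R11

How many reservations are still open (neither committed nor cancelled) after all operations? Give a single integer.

Step 1: reserve R1 A 1 -> on_hand[A=33 B=36 C=54 D=56] avail[A=32 B=36 C=54 D=56] open={R1}
Step 2: reserve R2 A 4 -> on_hand[A=33 B=36 C=54 D=56] avail[A=28 B=36 C=54 D=56] open={R1,R2}
Step 3: commit R1 -> on_hand[A=32 B=36 C=54 D=56] avail[A=28 B=36 C=54 D=56] open={R2}
Step 4: cancel R2 -> on_hand[A=32 B=36 C=54 D=56] avail[A=32 B=36 C=54 D=56] open={}
Step 5: reserve R3 C 7 -> on_hand[A=32 B=36 C=54 D=56] avail[A=32 B=36 C=47 D=56] open={R3}
Step 6: commit R3 -> on_hand[A=32 B=36 C=47 D=56] avail[A=32 B=36 C=47 D=56] open={}
Step 7: reserve R4 A 1 -> on_hand[A=32 B=36 C=47 D=56] avail[A=31 B=36 C=47 D=56] open={R4}
Step 8: cancel R4 -> on_hand[A=32 B=36 C=47 D=56] avail[A=32 B=36 C=47 D=56] open={}
Step 9: reserve R5 D 1 -> on_hand[A=32 B=36 C=47 D=56] avail[A=32 B=36 C=47 D=55] open={R5}
Step 10: reserve R6 C 2 -> on_hand[A=32 B=36 C=47 D=56] avail[A=32 B=36 C=45 D=55] open={R5,R6}
Step 11: commit R6 -> on_hand[A=32 B=36 C=45 D=56] avail[A=32 B=36 C=45 D=55] open={R5}
Step 12: commit R5 -> on_hand[A=32 B=36 C=45 D=55] avail[A=32 B=36 C=45 D=55] open={}
Step 13: reserve R7 C 1 -> on_hand[A=32 B=36 C=45 D=55] avail[A=32 B=36 C=44 D=55] open={R7}
Step 14: commit R7 -> on_hand[A=32 B=36 C=44 D=55] avail[A=32 B=36 C=44 D=55] open={}
Step 15: reserve R8 A 5 -> on_hand[A=32 B=36 C=44 D=55] avail[A=27 B=36 C=44 D=55] open={R8}
Step 16: reserve R9 A 7 -> on_hand[A=32 B=36 C=44 D=55] avail[A=20 B=36 C=44 D=55] open={R8,R9}
Step 17: reserve R10 C 3 -> on_hand[A=32 B=36 C=44 D=55] avail[A=20 B=36 C=41 D=55] open={R10,R8,R9}
Step 18: commit R9 -> on_hand[A=25 B=36 C=44 D=55] avail[A=20 B=36 C=41 D=55] open={R10,R8}
Step 19: reserve R11 A 6 -> on_hand[A=25 B=36 C=44 D=55] avail[A=14 B=36 C=41 D=55] open={R10,R11,R8}
Step 20: commit R10 -> on_hand[A=25 B=36 C=41 D=55] avail[A=14 B=36 C=41 D=55] open={R11,R8}
Step 21: reserve R12 D 1 -> on_hand[A=25 B=36 C=41 D=55] avail[A=14 B=36 C=41 D=54] open={R11,R12,R8}
Step 22: commit R11 -> on_hand[A=19 B=36 C=41 D=55] avail[A=14 B=36 C=41 D=54] open={R12,R8}
Open reservations: ['R12', 'R8'] -> 2

Answer: 2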